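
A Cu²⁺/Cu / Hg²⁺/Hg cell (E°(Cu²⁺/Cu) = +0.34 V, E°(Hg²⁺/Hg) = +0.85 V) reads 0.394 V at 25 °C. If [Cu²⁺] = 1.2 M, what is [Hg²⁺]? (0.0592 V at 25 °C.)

1.4 × 10^-4 M

From the Nernst equation, log Q = n(E° − E)/0.0592 = 2(0.51 − 0.394)/0.0592 = 3.919, so Q = 8300.
With Q = [Cu²⁺]/[Hg²⁺] and the known concentrations, [Hg²⁺] in the denominator gives [Hg²⁺] = 1.4 × 10^-4 M.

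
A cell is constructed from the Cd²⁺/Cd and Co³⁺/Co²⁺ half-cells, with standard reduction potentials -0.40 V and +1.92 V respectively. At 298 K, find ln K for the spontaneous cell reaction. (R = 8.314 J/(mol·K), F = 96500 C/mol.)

ln K = 180.7

E°_cell = +1.92 − (-0.40) = 2.32 V, with n = 2 electrons transferred.
At equilibrium E = 0, so the Nernst equation gives ln K = nFE°/RT = (2)(96500)(2.32)/((8.314)(298)) = 180.73.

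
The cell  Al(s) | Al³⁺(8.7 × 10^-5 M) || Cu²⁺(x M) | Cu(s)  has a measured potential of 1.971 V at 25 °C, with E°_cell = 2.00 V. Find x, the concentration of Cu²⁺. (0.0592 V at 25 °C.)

From the Nernst equation, log Q = n(E° − E)/0.0592 = 6(2.00 − 1.971)/0.0592 = 2.939, so Q = 869.
With Q = [Al³⁺]^2/[Cu²⁺]^3 and the known concentrations, [Cu²⁺]^3 in the denominator gives [Cu²⁺] = 2.1 × 10^-4 M.

2.1 × 10^-4 M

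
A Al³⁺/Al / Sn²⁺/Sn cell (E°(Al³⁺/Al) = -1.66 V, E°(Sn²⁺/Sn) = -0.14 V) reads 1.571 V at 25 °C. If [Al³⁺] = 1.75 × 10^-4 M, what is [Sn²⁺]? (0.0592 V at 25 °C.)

From the Nernst equation, log Q = n(E° − E)/0.0592 = 6(1.52 − 1.571)/0.0592 = -5.169, so Q = 6.78 × 10^-6.
With Q = [Al³⁺]^2/[Sn²⁺]^3 and the known concentrations, [Sn²⁺]^3 in the denominator gives [Sn²⁺] = 0.17 M.

0.17 M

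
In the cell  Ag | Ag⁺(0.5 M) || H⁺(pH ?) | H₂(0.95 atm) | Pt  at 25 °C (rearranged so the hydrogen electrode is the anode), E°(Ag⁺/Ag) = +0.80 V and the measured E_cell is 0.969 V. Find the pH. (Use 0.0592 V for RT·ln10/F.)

pH = 3.17

E°_cell = 0.80 V and n = 2.
log Q = n(E° − E)/0.0592 = 2×(0.80 − 0.969)/0.0592 = -5.709.
With Q = [H⁺]^2 / ([Ag⁺]^2·P(H₂)), solving for [H⁺] gives log[H⁺] = -3.167, so pH = 3.17.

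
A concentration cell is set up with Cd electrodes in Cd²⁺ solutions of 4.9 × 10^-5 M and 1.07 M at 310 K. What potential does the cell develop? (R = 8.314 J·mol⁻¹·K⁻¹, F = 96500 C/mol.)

Both half-cells are Cd²⁺/Cd, so E°_cell = 0. The concentrated side is the cathode; the cell reaction moves Cd²⁺ from high to low concentration with n = 2.
Q = [Cd²⁺]_dilute/[Cd²⁺]_conc = 4.9 × 10^-5/1.07 = 4.58 × 10^-5.
E = 0 − (RT/nF) ln Q = −((8.314×310)/(2×96500))(-9.991) = 0.1334 V.

0.13 V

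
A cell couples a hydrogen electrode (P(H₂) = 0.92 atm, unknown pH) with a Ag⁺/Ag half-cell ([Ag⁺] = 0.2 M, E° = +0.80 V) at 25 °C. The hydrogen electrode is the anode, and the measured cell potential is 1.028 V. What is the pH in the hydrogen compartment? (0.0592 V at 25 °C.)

E°_cell = 0.80 V and n = 2.
log Q = n(E° − E)/0.0592 = 2×(0.80 − 1.028)/0.0592 = -7.703.
With Q = [H⁺]^2 / ([Ag⁺]^2·P(H₂)), solving for [H⁺] gives log[H⁺] = -4.568, so pH = 4.57.

pH = 4.57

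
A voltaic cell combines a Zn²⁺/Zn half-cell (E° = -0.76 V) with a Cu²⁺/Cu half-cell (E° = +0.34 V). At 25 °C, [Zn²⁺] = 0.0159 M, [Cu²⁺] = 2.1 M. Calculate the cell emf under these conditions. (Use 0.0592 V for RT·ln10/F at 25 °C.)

The Cu²⁺/Cu couple has the higher reduction potential and acts as the cathode, so E°_cell = +0.34 − (-0.76) = 1.10 V.
Balancing electrons gives n = 2; the reaction quotient is Q = [Zn²⁺]/[Cu²⁺] = 0.00757.
At 25 °C, E = E° − (0.0592/n) log Q = 1.10 − (0.0592/2)(-2.121) = 1.100 + 0.063 = 1.163 V.

1.16 V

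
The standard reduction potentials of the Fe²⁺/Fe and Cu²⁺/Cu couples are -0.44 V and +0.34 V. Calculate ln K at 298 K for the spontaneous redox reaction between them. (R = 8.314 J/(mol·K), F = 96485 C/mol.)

ln K = 60.8

E°_cell = +0.34 − (-0.44) = 0.78 V, with n = 2 electrons transferred.
At equilibrium E = 0, so the Nernst equation gives ln K = nFE°/RT = (2)(96485)(0.78)/((8.314)(298)) = 60.75.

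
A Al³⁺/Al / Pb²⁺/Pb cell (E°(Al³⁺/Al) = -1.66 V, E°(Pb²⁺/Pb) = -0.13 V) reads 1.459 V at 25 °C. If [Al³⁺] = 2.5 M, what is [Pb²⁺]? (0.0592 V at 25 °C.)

0.0074 M

From the Nernst equation, log Q = n(E° − E)/0.0592 = 6(1.53 − 1.459)/0.0592 = 7.196, so Q = 1.57 × 10^7.
With Q = [Al³⁺]^2/[Pb²⁺]^3 and the known concentrations, [Pb²⁺]^3 in the denominator gives [Pb²⁺] = 0.0074 M.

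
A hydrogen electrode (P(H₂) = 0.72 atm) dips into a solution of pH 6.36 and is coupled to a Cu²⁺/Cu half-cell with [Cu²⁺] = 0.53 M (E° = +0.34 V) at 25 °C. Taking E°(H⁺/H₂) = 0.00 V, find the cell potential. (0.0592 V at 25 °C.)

0.70 V

The Cu²⁺/Cu couple is the cathode, so E°_cell = 0.34 V; n = 2.
[H⁺] = 10^(−6.36) = 4.4 × 10^-7 M, and Q = [H⁺]^2 / ([Cu²⁺]·P(H₂)) = 4.99 × 10^-13.
E = E° − (0.0592/2) log Q = 0.34 − (0.0592/2)(-12.302) = 0.704 V.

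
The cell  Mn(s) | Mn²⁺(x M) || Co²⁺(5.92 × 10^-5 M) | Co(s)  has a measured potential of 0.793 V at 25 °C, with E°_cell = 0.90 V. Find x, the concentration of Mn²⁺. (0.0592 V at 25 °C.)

0.24 M

From the Nernst equation, log Q = n(E° − E)/0.0592 = 2(0.90 − 0.793)/0.0592 = 3.615, so Q = 4120.
With Q = [Mn²⁺]/[Co²⁺] and the known concentrations, [Mn²⁺] in the numerator gives [Mn²⁺] = 0.24 M.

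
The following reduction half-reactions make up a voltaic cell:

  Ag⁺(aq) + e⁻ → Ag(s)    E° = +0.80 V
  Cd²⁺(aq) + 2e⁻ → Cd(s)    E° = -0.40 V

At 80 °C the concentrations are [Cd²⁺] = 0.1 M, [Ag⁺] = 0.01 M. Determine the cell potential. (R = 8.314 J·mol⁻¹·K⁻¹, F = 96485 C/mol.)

1.09 V

The Ag⁺/Ag couple has the higher reduction potential and acts as the cathode, so E°_cell = +0.80 − (-0.40) = 1.20 V.
Balancing electrons gives n = 2; the reaction quotient is Q = [Cd²⁺]/[Ag⁺]^2 = 1000.
E = E° − (RT/nF) ln Q = 1.20 − (8.314×353)/(2×96485) × (6.908) = 1.200 − 0.105 = 1.095 V.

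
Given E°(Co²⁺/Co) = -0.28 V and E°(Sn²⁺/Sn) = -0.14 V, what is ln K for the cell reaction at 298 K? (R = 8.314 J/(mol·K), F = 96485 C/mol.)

ln K = 10.9

E°_cell = -0.14 − (-0.28) = 0.14 V, with n = 2 electrons transferred.
At equilibrium E = 0, so the Nernst equation gives ln K = nFE°/RT = (2)(96485)(0.14)/((8.314)(298)) = 10.90.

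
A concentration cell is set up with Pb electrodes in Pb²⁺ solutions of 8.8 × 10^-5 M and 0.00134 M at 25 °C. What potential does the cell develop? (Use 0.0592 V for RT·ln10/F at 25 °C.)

0.035 V

Both half-cells are Pb²⁺/Pb, so E°_cell = 0. The concentrated side is the cathode; the cell reaction moves Pb²⁺ from high to low concentration with n = 2.
Q = [Pb²⁺]_dilute/[Pb²⁺]_conc = 8.8 × 10^-5/0.00134 = 0.0657.
E = 0 − (0.0592/2) log Q = −(0.0592/2)(-1.183) = 0.0350 V.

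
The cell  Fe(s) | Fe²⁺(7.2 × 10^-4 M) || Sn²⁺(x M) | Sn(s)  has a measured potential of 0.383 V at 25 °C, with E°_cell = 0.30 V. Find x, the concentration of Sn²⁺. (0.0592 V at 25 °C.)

0.46 M

From the Nernst equation, log Q = n(E° − E)/0.0592 = 2(0.30 − 0.383)/0.0592 = -2.804, so Q = 0.00157.
With Q = [Fe²⁺]/[Sn²⁺] and the known concentrations, [Sn²⁺] in the denominator gives [Sn²⁺] = 0.46 M.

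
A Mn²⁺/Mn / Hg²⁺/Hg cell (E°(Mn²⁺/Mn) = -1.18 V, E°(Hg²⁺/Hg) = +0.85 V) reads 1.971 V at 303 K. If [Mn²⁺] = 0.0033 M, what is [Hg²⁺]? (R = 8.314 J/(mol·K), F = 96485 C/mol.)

From the Nernst equation, ln Q = nF(E° − E)/RT = 2×96485×(2.03 − 1.971)/(8.314×303) = 4.519, so Q = 91.8.
With Q = [Mn²⁺]/[Hg²⁺] and the known concentrations, [Hg²⁺] in the denominator gives [Hg²⁺] = 3.6 × 10^-5 M.

3.6 × 10^-5 M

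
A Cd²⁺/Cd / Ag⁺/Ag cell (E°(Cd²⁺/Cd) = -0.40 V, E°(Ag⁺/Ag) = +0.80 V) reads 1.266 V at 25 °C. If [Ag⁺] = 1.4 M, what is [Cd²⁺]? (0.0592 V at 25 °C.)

From the Nernst equation, log Q = n(E° − E)/0.0592 = 2(1.20 − 1.266)/0.0592 = -2.230, so Q = 0.00589.
With Q = [Cd²⁺]/[Ag⁺]^2 and the known concentrations, [Cd²⁺] in the numerator gives [Cd²⁺] = 0.012 M.

0.012 M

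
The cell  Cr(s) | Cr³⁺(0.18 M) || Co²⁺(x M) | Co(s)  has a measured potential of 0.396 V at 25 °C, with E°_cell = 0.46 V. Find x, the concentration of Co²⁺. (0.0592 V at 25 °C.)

From the Nernst equation, log Q = n(E° − E)/0.0592 = 6(0.46 − 0.396)/0.0592 = 6.486, so Q = 3.07 × 10^6.
With Q = [Cr³⁺]^2/[Co²⁺]^3 and the known concentrations, [Co²⁺]^3 in the denominator gives [Co²⁺] = 0.0022 M.

0.0022 M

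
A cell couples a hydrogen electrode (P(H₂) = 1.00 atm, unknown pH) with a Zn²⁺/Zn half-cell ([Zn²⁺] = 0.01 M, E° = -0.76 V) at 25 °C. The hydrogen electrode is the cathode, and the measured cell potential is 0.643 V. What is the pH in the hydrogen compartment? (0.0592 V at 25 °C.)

E°_cell = 0.76 V and n = 2.
log Q = n(E° − E)/0.0592 = 2×(0.76 − 0.643)/0.0592 = 3.953.
With Q = [Zn²⁺]·P(H₂) / [H⁺]^2, solving for [H⁺] gives log[H⁺] = -2.976, so pH = 2.98.

pH = 2.98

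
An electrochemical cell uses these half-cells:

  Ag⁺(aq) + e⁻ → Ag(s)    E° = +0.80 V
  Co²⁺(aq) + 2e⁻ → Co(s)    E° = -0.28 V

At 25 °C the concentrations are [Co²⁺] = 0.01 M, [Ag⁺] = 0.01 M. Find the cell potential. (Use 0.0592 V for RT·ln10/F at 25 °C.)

1.02 V

The Ag⁺/Ag couple has the higher reduction potential and acts as the cathode, so E°_cell = +0.80 − (-0.28) = 1.08 V.
Balancing electrons gives n = 2; the reaction quotient is Q = [Co²⁺]/[Ag⁺]^2 = 100.
At 25 °C, E = E° − (0.0592/n) log Q = 1.08 − (0.0592/2)(2.000) = 1.080 − 0.059 = 1.021 V.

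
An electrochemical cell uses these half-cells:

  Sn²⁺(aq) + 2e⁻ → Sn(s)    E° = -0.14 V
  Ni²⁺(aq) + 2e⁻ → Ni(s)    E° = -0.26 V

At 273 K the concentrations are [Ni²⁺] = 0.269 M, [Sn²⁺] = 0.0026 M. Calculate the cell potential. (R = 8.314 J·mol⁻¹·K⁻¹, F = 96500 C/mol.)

The Sn²⁺/Sn couple has the higher reduction potential and acts as the cathode, so E°_cell = -0.14 − (-0.26) = 0.12 V.
Balancing electrons gives n = 2; the reaction quotient is Q = [Ni²⁺]/[Sn²⁺] = 103.
E = E° − (RT/nF) ln Q = 0.12 − (8.314×273)/(2×96500) × (4.639) = 0.120 − 0.055 = 0.065 V.

0.065 V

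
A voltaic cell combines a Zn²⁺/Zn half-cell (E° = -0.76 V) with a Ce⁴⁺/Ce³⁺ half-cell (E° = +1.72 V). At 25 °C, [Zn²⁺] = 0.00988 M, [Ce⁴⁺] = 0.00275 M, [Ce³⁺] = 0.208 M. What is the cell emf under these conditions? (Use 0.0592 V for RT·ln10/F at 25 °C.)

2.43 V

The Ce⁴⁺/Ce³⁺ couple has the higher reduction potential and acts as the cathode, so E°_cell = +1.72 − (-0.76) = 2.48 V.
Balancing electrons gives n = 2; the reaction quotient is Q = [Zn²⁺]·[Ce³⁺]^2/[Ce⁴⁺]^2 = 56.5.
At 25 °C, E = E° − (0.0592/n) log Q = 2.48 − (0.0592/2)(1.752) = 2.480 − 0.052 = 2.428 V.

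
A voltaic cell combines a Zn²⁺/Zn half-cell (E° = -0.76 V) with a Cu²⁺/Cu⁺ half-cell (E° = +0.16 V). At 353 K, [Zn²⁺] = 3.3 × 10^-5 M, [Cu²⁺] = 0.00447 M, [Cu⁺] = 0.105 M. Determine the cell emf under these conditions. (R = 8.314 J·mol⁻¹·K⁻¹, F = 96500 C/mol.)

The Cu²⁺/Cu⁺ couple has the higher reduction potential and acts as the cathode, so E°_cell = +0.16 − (-0.76) = 0.92 V.
Balancing electrons gives n = 2; the reaction quotient is Q = [Zn²⁺]·[Cu⁺]^2/[Cu²⁺]^2 = 0.0182.
E = E° − (RT/nF) ln Q = 0.92 − (8.314×353)/(2×96500) × (-4.006) = 0.920 + 0.061 = 0.981 V.

0.981 V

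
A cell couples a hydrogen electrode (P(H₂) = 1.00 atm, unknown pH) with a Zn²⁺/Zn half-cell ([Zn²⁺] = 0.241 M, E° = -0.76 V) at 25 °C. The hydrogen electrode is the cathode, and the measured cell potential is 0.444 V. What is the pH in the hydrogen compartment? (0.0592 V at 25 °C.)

E°_cell = 0.76 V and n = 2.
log Q = n(E° − E)/0.0592 = 2×(0.76 − 0.444)/0.0592 = 10.676.
With Q = [Zn²⁺]·P(H₂) / [H⁺]^2, solving for [H⁺] gives log[H⁺] = -5.647, so pH = 5.65.

pH = 5.65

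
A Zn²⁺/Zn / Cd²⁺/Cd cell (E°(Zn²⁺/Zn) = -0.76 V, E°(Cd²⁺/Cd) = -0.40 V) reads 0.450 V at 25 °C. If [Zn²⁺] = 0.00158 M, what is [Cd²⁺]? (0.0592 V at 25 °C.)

From the Nernst equation, log Q = n(E° − E)/0.0592 = 2(0.36 − 0.450)/0.0592 = -3.041, so Q = 9.11 × 10^-4.
With Q = [Zn²⁺]/[Cd²⁺] and the known concentrations, [Cd²⁺] in the denominator gives [Cd²⁺] = 1.7 M.

1.7 M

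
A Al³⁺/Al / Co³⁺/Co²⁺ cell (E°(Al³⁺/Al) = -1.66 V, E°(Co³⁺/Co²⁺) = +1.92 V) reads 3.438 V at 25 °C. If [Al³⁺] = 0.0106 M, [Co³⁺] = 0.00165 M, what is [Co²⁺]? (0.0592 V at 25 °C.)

1.9 M

From the Nernst equation, log Q = n(E° − E)/0.0592 = 3(3.58 − 3.438)/0.0592 = 7.196, so Q = 1.57 × 10^7.
With Q = [Al³⁺]·[Co²⁺]^3/[Co³⁺]^3 and the known concentrations, [Co²⁺]^3 in the numerator gives [Co²⁺] = 1.9 M.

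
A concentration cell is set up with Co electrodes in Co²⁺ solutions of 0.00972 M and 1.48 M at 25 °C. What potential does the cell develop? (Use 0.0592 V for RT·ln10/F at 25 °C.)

Both half-cells are Co²⁺/Co, so E°_cell = 0. The concentrated side is the cathode; the cell reaction moves Co²⁺ from high to low concentration with n = 2.
Q = [Co²⁺]_dilute/[Co²⁺]_conc = 0.00972/1.48 = 0.00657.
E = 0 − (0.0592/2) log Q = −(0.0592/2)(-2.183) = 0.0646 V.

0.065 V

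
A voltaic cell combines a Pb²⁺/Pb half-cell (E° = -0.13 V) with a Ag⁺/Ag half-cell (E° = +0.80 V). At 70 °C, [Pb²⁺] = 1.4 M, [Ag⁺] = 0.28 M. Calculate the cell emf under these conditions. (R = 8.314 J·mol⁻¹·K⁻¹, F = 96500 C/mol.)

The Ag⁺/Ag couple has the higher reduction potential and acts as the cathode, so E°_cell = +0.80 − (-0.13) = 0.93 V.
Balancing electrons gives n = 2; the reaction quotient is Q = [Pb²⁺]/[Ag⁺]^2 = 17.9.
E = E° − (RT/nF) ln Q = 0.93 − (8.314×343)/(2×96500) × (2.882) = 0.930 − 0.043 = 0.887 V.

0.887 V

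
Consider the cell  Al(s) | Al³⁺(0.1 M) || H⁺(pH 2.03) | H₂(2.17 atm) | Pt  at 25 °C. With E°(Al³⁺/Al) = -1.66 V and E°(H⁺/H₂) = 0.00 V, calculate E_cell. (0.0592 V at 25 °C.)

The hydrogen couple is the cathode, so E°_cell = 1.66 V; n = 6.
[H⁺] = 10^(−2.03) = 0.0093 M, and Q = [Al³⁺]^2·P(H₂)^3 / [H⁺]^6 = 1.55 × 10^11.
E = E° − (0.0592/6) log Q = 1.66 − (0.0592/6)(11.189) = 1.550 V.

1.55 V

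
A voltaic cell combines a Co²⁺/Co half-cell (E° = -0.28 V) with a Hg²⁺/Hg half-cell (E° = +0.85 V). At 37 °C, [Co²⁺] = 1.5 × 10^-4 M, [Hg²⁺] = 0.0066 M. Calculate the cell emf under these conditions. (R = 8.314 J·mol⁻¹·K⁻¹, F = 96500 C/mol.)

1.18 V

The Hg²⁺/Hg couple has the higher reduction potential and acts as the cathode, so E°_cell = +0.85 − (-0.28) = 1.13 V.
Balancing electrons gives n = 2; the reaction quotient is Q = [Co²⁺]/[Hg²⁺] = 0.0227.
E = E° − (RT/nF) ln Q = 1.13 − (8.314×310)/(2×96500) × (-3.784) = 1.130 + 0.051 = 1.181 V.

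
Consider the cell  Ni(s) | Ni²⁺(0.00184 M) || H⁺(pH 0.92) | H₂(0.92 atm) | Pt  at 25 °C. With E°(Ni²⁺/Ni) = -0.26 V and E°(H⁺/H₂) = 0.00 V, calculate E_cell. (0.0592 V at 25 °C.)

The hydrogen couple is the cathode, so E°_cell = 0.26 V; n = 2.
[H⁺] = 10^(−0.92) = 0.12 M, and Q = [Ni²⁺]·P(H₂) / [H⁺]^2 = 0.117.
E = E° − (0.0592/2) log Q = 0.26 − (0.0592/2)(-0.931) = 0.288 V.

0.29 V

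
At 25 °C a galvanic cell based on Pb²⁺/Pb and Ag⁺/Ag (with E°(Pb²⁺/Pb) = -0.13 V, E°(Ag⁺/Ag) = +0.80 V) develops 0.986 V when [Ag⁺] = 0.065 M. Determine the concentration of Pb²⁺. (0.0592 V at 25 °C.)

From the Nernst equation, log Q = n(E° − E)/0.0592 = 2(0.93 − 0.986)/0.0592 = -1.892, so Q = 0.0128.
With Q = [Pb²⁺]/[Ag⁺]^2 and the known concentrations, [Pb²⁺] in the numerator gives [Pb²⁺] = 5.4 × 10^-5 M.

5.4 × 10^-5 M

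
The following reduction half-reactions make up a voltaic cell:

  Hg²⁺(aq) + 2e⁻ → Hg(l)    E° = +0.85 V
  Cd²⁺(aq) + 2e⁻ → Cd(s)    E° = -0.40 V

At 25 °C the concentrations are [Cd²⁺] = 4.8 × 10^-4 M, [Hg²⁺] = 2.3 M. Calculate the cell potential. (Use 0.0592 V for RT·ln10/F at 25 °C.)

The Hg²⁺/Hg couple has the higher reduction potential and acts as the cathode, so E°_cell = +0.85 − (-0.40) = 1.25 V.
Balancing electrons gives n = 2; the reaction quotient is Q = [Cd²⁺]/[Hg²⁺] = 2.09 × 10^-4.
At 25 °C, E = E° − (0.0592/n) log Q = 1.25 − (0.0592/2)(-3.680) = 1.250 + 0.109 = 1.359 V.

1.36 V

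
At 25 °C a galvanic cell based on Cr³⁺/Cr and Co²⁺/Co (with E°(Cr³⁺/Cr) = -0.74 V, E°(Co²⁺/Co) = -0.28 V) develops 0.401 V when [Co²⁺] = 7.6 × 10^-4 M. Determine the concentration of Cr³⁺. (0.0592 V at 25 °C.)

From the Nernst equation, log Q = n(E° − E)/0.0592 = 6(0.46 − 0.401)/0.0592 = 5.980, so Q = 9.54 × 10^5.
With Q = [Cr³⁺]^2/[Co²⁺]^3 and the known concentrations, [Cr³⁺]^2 in the numerator gives [Cr³⁺] = 0.02 M.

0.02 M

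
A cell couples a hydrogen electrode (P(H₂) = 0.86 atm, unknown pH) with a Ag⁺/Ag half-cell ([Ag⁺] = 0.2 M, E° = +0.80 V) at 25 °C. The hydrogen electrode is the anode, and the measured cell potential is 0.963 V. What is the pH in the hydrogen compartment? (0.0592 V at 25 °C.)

pH = 3.49

E°_cell = 0.80 V and n = 2.
log Q = n(E° − E)/0.0592 = 2×(0.80 − 0.963)/0.0592 = -5.507.
With Q = [H⁺]^2 / ([Ag⁺]^2·P(H₂)), solving for [H⁺] gives log[H⁺] = -3.485, so pH = 3.49.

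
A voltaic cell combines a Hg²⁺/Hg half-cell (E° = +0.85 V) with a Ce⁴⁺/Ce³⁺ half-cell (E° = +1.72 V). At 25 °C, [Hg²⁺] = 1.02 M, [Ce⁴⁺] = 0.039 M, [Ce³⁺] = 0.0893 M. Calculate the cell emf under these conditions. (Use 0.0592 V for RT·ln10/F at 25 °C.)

0.848 V

The Ce⁴⁺/Ce³⁺ couple has the higher reduction potential and acts as the cathode, so E°_cell = +1.72 − (+0.85) = 0.87 V.
Balancing electrons gives n = 2; the reaction quotient is Q = [Hg²⁺]·[Ce³⁺]^2/[Ce⁴⁺]^2 = 5.35.
At 25 °C, E = E° − (0.0592/n) log Q = 0.87 − (0.0592/2)(0.728) = 0.870 − 0.022 = 0.848 V.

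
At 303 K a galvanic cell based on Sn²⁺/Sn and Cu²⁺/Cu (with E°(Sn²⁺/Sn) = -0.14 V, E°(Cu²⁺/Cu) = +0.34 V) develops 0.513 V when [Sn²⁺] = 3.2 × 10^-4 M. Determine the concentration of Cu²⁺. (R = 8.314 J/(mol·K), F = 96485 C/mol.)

0.004 M

From the Nernst equation, ln Q = nF(E° − E)/RT = 2×96485×(0.48 − 0.513)/(8.314×303) = -2.528, so Q = 0.0798.
With Q = [Sn²⁺]/[Cu²⁺] and the known concentrations, [Cu²⁺] in the denominator gives [Cu²⁺] = 0.004 M.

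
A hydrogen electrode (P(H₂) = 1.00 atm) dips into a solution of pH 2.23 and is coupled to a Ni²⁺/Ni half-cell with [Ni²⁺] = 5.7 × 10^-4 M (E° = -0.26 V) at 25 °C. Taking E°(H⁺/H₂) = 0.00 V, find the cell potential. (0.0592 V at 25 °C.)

The hydrogen couple is the cathode, so E°_cell = 0.26 V; n = 2.
[H⁺] = 10^(−2.23) = 0.0059 M, and Q = [Ni²⁺]·P(H₂) / [H⁺]^2 = 16.4.
E = E° − (0.0592/2) log Q = 0.26 − (0.0592/2)(1.216) = 0.224 V.

0.22 V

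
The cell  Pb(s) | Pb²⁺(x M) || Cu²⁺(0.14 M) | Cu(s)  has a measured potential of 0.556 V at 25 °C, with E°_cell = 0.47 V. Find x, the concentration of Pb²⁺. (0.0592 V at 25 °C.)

From the Nernst equation, log Q = n(E° − E)/0.0592 = 2(0.47 − 0.556)/0.0592 = -2.905, so Q = 0.00124.
With Q = [Pb²⁺]/[Cu²⁺] and the known concentrations, [Pb²⁺] in the numerator gives [Pb²⁺] = 1.7 × 10^-4 M.

1.7 × 10^-4 M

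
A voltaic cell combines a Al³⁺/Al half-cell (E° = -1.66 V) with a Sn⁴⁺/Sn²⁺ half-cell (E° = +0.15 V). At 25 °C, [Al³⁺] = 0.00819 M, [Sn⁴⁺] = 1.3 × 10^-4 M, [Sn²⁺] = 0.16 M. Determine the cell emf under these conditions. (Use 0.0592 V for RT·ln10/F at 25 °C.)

1.76 V

The Sn⁴⁺/Sn²⁺ couple has the higher reduction potential and acts as the cathode, so E°_cell = +0.15 − (-1.66) = 1.81 V.
Balancing electrons gives n = 6; the reaction quotient is Q = [Al³⁺]^2·[Sn²⁺]^3/[Sn⁴⁺]^3 = 1.25 × 10^5.
At 25 °C, E = E° − (0.0592/n) log Q = 1.81 − (0.0592/6)(5.097) = 1.810 − 0.050 = 1.760 V.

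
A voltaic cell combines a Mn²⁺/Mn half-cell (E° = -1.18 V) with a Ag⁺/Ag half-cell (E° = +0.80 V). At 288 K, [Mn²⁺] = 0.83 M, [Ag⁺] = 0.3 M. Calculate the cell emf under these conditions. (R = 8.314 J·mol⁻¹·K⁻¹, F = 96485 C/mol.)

1.95 V

The Ag⁺/Ag couple has the higher reduction potential and acts as the cathode, so E°_cell = +0.80 − (-1.18) = 1.98 V.
Balancing electrons gives n = 2; the reaction quotient is Q = [Mn²⁺]/[Ag⁺]^2 = 9.22.
E = E° − (RT/nF) ln Q = 1.98 − (8.314×288)/(2×96485) × (2.222) = 1.980 − 0.028 = 1.952 V.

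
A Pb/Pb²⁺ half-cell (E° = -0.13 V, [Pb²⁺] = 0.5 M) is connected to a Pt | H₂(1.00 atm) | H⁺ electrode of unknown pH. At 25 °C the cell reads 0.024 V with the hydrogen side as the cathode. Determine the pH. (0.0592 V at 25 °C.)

E°_cell = 0.13 V and n = 2.
log Q = n(E° − E)/0.0592 = 2×(0.13 − 0.024)/0.0592 = 3.581.
With Q = [Pb²⁺]·P(H₂) / [H⁺]^2, solving for [H⁺] gives log[H⁺] = -1.941, so pH = 1.94.

pH = 1.94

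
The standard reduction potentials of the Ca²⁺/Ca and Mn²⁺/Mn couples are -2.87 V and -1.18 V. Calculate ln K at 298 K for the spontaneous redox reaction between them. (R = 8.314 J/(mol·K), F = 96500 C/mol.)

ln K = 131.6

E°_cell = -1.18 − (-2.87) = 1.69 V, with n = 2 electrons transferred.
At equilibrium E = 0, so the Nernst equation gives ln K = nFE°/RT = (2)(96500)(1.69)/((8.314)(298)) = 131.65.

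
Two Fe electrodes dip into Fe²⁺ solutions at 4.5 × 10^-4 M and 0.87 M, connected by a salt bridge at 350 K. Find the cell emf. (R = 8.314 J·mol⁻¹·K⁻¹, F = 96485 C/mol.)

0.11 V

Both half-cells are Fe²⁺/Fe, so E°_cell = 0. The concentrated side is the cathode; the cell reaction moves Fe²⁺ from high to low concentration with n = 2.
Q = [Fe²⁺]_dilute/[Fe²⁺]_conc = 4.5 × 10^-4/0.87 = 5.17 × 10^-4.
E = 0 − (RT/nF) ln Q = −((8.314×350)/(2×96485))(-7.567) = 0.1141 V.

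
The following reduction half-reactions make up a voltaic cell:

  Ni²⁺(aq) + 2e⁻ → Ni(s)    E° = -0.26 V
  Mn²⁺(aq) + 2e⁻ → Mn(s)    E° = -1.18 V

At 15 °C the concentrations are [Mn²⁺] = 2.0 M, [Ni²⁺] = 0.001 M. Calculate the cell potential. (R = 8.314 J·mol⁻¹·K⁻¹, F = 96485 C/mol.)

The Ni²⁺/Ni couple has the higher reduction potential and acts as the cathode, so E°_cell = -0.26 − (-1.18) = 0.92 V.
Balancing electrons gives n = 2; the reaction quotient is Q = [Mn²⁺]/[Ni²⁺] = 2000.
E = E° − (RT/nF) ln Q = 0.92 − (8.314×288)/(2×96485) × (7.601) = 0.920 − 0.094 = 0.826 V.

0.826 V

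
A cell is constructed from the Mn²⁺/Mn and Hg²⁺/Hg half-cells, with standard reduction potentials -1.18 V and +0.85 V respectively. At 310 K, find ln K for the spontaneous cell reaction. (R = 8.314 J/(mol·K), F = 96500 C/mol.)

ln K = 152.0

E°_cell = +0.85 − (-1.18) = 2.03 V, with n = 2 electrons transferred.
At equilibrium E = 0, so the Nernst equation gives ln K = nFE°/RT = (2)(96500)(2.03)/((8.314)(310)) = 152.01.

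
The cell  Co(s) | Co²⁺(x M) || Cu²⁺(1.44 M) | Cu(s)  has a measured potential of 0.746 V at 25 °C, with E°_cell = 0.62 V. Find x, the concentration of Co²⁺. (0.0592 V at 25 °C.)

8 × 10^-5 M

From the Nernst equation, log Q = n(E° − E)/0.0592 = 2(0.62 − 0.746)/0.0592 = -4.257, so Q = 5.54 × 10^-5.
With Q = [Co²⁺]/[Cu²⁺] and the known concentrations, [Co²⁺] in the numerator gives [Co²⁺] = 8 × 10^-5 M.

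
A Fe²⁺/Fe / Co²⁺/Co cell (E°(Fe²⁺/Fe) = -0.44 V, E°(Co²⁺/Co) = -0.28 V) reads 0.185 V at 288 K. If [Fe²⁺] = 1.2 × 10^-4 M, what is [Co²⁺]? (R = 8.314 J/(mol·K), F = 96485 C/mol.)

From the Nernst equation, ln Q = nF(E° − E)/RT = 2×96485×(0.16 − 0.185)/(8.314×288) = -2.015, so Q = 0.133.
With Q = [Fe²⁺]/[Co²⁺] and the known concentrations, [Co²⁺] in the denominator gives [Co²⁺] = 9 × 10^-4 M.

9 × 10^-4 M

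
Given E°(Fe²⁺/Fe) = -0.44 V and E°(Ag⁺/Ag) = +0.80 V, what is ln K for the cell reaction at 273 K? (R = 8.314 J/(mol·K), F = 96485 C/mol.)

E°_cell = +0.80 − (-0.44) = 1.24 V, with n = 2 electrons transferred.
At equilibrium E = 0, so the Nernst equation gives ln K = nFE°/RT = (2)(96485)(1.24)/((8.314)(273)) = 105.42.

ln K = 105.4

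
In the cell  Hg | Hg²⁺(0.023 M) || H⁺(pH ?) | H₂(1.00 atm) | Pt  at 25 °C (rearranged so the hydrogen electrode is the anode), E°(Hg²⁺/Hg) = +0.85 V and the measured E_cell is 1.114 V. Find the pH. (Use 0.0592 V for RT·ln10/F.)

E°_cell = 0.85 V and n = 2.
log Q = n(E° − E)/0.0592 = 2×(0.85 − 1.114)/0.0592 = -8.919.
With Q = [H⁺]^2 / ([Hg²⁺]·P(H₂)), solving for [H⁺] gives log[H⁺] = -5.279, so pH = 5.28.

pH = 5.28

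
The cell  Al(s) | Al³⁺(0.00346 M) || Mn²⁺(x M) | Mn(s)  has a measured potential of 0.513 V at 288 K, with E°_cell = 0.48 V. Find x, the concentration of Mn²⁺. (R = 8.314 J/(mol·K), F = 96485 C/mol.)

From the Nernst equation, ln Q = nF(E° − E)/RT = 6×96485×(0.48 − 0.513)/(8.314×288) = -7.979, so Q = 3.43 × 10^-4.
With Q = [Al³⁺]^2/[Mn²⁺]^3 and the known concentrations, [Mn²⁺]^3 in the denominator gives [Mn²⁺] = 0.33 M.

0.33 M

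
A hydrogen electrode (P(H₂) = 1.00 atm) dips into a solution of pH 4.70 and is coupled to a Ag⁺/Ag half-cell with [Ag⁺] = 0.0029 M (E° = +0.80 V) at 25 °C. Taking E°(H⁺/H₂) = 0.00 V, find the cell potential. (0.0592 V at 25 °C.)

0.93 V

The Ag⁺/Ag couple is the cathode, so E°_cell = 0.80 V; n = 2.
[H⁺] = 10^(−4.70) = 2 × 10^-5 M, and Q = [H⁺]^2 / ([Ag⁺]^2·P(H₂)) = 4.73 × 10^-5.
E = E° − (0.0592/2) log Q = 0.80 − (0.0592/2)(-4.325) = 0.928 V.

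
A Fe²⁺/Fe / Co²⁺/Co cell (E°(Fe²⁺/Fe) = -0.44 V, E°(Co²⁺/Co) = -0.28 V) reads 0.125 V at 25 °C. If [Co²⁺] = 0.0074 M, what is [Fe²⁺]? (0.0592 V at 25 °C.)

0.11 M

From the Nernst equation, log Q = n(E° − E)/0.0592 = 2(0.16 − 0.125)/0.0592 = 1.182, so Q = 15.2.
With Q = [Fe²⁺]/[Co²⁺] and the known concentrations, [Fe²⁺] in the numerator gives [Fe²⁺] = 0.11 M.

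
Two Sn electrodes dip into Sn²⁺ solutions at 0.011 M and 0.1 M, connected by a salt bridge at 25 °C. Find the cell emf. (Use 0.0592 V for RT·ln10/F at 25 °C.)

0.028 V

Both half-cells are Sn²⁺/Sn, so E°_cell = 0. The concentrated side is the cathode; the cell reaction moves Sn²⁺ from high to low concentration with n = 2.
Q = [Sn²⁺]_dilute/[Sn²⁺]_conc = 0.011/0.1 = 0.110.
E = 0 − (0.0592/2) log Q = −(0.0592/2)(-0.959) = 0.0284 V.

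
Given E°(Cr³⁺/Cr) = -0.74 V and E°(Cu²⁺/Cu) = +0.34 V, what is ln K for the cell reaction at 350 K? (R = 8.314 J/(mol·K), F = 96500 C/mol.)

ln K = 214.9

E°_cell = +0.34 − (-0.74) = 1.08 V, with n = 6 electrons transferred.
At equilibrium E = 0, so the Nernst equation gives ln K = nFE°/RT = (6)(96500)(1.08)/((8.314)(350)) = 214.89.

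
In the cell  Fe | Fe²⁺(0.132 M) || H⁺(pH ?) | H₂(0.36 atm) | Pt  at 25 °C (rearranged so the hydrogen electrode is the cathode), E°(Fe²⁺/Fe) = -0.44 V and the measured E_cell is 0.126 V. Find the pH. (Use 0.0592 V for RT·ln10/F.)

E°_cell = 0.44 V and n = 2.
log Q = n(E° − E)/0.0592 = 2×(0.44 − 0.126)/0.0592 = 10.608.
With Q = [Fe²⁺]·P(H₂) / [H⁺]^2, solving for [H⁺] gives log[H⁺] = -5.966, so pH = 5.97.

pH = 5.97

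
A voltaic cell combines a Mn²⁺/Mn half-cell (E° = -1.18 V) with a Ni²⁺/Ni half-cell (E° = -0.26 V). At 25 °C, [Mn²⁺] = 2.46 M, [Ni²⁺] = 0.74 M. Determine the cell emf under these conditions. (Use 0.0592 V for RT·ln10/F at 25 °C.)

The Ni²⁺/Ni couple has the higher reduction potential and acts as the cathode, so E°_cell = -0.26 − (-1.18) = 0.92 V.
Balancing electrons gives n = 2; the reaction quotient is Q = [Mn²⁺]/[Ni²⁺] = 3.32.
At 25 °C, E = E° − (0.0592/n) log Q = 0.92 − (0.0592/2)(0.522) = 0.920 − 0.015 = 0.905 V.

0.905 V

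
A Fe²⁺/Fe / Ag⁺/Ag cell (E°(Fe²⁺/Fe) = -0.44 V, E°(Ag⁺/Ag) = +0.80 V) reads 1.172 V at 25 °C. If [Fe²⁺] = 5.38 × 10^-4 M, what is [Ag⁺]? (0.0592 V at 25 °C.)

0.0016 M

From the Nernst equation, log Q = n(E° − E)/0.0592 = 2(1.24 − 1.172)/0.0592 = 2.297, so Q = 198.
With Q = [Fe²⁺]/[Ag⁺]^2 and the known concentrations, [Ag⁺]^2 in the denominator gives [Ag⁺] = 0.0016 M.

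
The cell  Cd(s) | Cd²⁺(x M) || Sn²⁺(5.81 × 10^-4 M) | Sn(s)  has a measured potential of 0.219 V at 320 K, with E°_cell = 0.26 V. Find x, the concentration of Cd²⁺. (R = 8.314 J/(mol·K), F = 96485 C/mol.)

0.011 M

From the Nernst equation, ln Q = nF(E° − E)/RT = 2×96485×(0.26 − 0.219)/(8.314×320) = 2.974, so Q = 19.6.
With Q = [Cd²⁺]/[Sn²⁺] and the known concentrations, [Cd²⁺] in the numerator gives [Cd²⁺] = 0.011 M.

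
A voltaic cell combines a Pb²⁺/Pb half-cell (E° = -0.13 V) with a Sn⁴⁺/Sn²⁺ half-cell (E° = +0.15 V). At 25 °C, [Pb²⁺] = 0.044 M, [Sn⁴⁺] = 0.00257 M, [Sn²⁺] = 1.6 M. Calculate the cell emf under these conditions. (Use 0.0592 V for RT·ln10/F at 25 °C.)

The Sn⁴⁺/Sn²⁺ couple has the higher reduction potential and acts as the cathode, so E°_cell = +0.15 − (-0.13) = 0.28 V.
Balancing electrons gives n = 2; the reaction quotient is Q = [Pb²⁺]·[Sn²⁺]/[Sn⁴⁺] = 27.4.
At 25 °C, E = E° − (0.0592/n) log Q = 0.28 − (0.0592/2)(1.438) = 0.280 − 0.043 = 0.237 V.

0.237 V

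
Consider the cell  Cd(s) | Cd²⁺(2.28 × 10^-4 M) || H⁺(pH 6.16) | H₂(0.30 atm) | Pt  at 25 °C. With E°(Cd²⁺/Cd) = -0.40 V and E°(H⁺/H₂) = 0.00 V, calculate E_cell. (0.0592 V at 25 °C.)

0.16 V

The hydrogen couple is the cathode, so E°_cell = 0.40 V; n = 2.
[H⁺] = 10^(−6.16) = 6.9 × 10^-7 M, and Q = [Cd²⁺]·P(H₂) / [H⁺]^2 = 1.43 × 10^8.
E = E° − (0.0592/2) log Q = 0.40 − (0.0592/2)(8.155) = 0.159 V.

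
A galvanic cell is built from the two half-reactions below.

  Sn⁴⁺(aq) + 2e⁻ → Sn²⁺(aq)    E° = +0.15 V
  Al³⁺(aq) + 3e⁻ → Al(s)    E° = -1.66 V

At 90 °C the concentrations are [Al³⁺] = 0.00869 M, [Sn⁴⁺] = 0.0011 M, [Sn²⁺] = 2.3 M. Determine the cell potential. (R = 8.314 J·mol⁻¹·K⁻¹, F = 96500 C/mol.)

1.74 V

The Sn⁴⁺/Sn²⁺ couple has the higher reduction potential and acts as the cathode, so E°_cell = +0.15 − (-1.66) = 1.81 V.
Balancing electrons gives n = 6; the reaction quotient is Q = [Al³⁺]^2·[Sn²⁺]^3/[Sn⁴⁺]^3 = 6.9 × 10^5.
E = E° − (RT/nF) ln Q = 1.81 − (8.314×363)/(6×96500) × (13.445) = 1.810 − 0.070 = 1.740 V.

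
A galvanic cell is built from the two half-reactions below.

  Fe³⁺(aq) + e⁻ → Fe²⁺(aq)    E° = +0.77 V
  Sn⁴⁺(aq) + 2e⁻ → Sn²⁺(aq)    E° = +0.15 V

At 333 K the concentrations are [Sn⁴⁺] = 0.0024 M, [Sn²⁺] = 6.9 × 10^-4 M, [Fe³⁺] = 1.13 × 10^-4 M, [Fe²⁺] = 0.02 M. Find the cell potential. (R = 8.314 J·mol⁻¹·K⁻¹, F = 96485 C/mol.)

The Fe³⁺/Fe²⁺ couple has the higher reduction potential and acts as the cathode, so E°_cell = +0.77 − (+0.15) = 0.62 V.
Balancing electrons gives n = 2; the reaction quotient is Q = [Sn⁴⁺]·[Fe²⁺]^2/([Sn²⁺]·[Fe³⁺]^2) = 1.09 × 10^5.
E = E° − (RT/nF) ln Q = 0.62 − (8.314×333)/(2×96485) × (11.599) = 0.620 − 0.166 = 0.454 V.

0.454 V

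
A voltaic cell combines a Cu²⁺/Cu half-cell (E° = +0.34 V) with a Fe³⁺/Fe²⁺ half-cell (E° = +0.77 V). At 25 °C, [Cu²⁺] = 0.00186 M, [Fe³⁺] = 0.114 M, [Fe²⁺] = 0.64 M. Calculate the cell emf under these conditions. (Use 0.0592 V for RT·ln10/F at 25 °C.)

The Fe³⁺/Fe²⁺ couple has the higher reduction potential and acts as the cathode, so E°_cell = +0.77 − (+0.34) = 0.43 V.
Balancing electrons gives n = 2; the reaction quotient is Q = [Cu²⁺]·[Fe²⁺]^2/[Fe³⁺]^2 = 0.0586.
At 25 °C, E = E° − (0.0592/n) log Q = 0.43 − (0.0592/2)(-1.232) = 0.430 + 0.036 = 0.466 V.

0.466 V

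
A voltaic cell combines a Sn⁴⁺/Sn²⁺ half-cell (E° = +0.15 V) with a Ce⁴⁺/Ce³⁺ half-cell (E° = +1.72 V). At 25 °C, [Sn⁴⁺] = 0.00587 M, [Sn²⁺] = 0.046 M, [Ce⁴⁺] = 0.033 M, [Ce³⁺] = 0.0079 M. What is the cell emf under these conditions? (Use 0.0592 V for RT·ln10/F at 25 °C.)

The Ce⁴⁺/Ce³⁺ couple has the higher reduction potential and acts as the cathode, so E°_cell = +1.72 − (+0.15) = 1.57 V.
Balancing electrons gives n = 2; the reaction quotient is Q = [Sn⁴⁺]·[Ce³⁺]^2/([Sn²⁺]·[Ce⁴⁺]^2) = 0.00731.
At 25 °C, E = E° − (0.0592/n) log Q = 1.57 − (0.0592/2)(-2.136) = 1.570 + 0.063 = 1.633 V.

1.63 V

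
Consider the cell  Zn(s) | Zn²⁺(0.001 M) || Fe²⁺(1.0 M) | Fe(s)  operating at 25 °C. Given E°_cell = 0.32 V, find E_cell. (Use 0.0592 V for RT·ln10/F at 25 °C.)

Balancing electrons gives n = 2; the reaction quotient is Q = [Zn²⁺]/[Fe²⁺] = 0.00100.
At 25 °C, E = E° − (0.0592/n) log Q = 0.32 − (0.0592/2)(-3.000) = 0.320 + 0.089 = 0.409 V.

0.409 V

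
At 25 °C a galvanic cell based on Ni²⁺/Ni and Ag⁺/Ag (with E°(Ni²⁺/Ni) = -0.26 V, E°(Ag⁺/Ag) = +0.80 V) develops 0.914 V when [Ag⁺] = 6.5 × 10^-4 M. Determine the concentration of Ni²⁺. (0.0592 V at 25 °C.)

0.036 M

From the Nernst equation, log Q = n(E° − E)/0.0592 = 2(1.06 − 0.914)/0.0592 = 4.932, so Q = 8.56 × 10^4.
With Q = [Ni²⁺]/[Ag⁺]^2 and the known concentrations, [Ni²⁺] in the numerator gives [Ni²⁺] = 0.036 M.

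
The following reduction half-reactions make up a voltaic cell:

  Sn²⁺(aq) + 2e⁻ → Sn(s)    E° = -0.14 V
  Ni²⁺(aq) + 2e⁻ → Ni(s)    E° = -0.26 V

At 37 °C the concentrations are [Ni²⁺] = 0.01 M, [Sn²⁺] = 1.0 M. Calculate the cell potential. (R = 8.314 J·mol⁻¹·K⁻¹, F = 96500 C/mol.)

The Sn²⁺/Sn couple has the higher reduction potential and acts as the cathode, so E°_cell = -0.14 − (-0.26) = 0.12 V.
Balancing electrons gives n = 2; the reaction quotient is Q = [Ni²⁺]/[Sn²⁺] = 0.0100.
E = E° − (RT/nF) ln Q = 0.12 − (8.314×310)/(2×96500) × (-4.605) = 0.120 + 0.061 = 0.181 V.

0.181 V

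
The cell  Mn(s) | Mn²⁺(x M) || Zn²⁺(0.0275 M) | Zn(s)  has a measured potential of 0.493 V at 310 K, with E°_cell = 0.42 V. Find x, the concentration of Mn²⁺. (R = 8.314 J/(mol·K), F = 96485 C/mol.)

From the Nernst equation, ln Q = nF(E° − E)/RT = 2×96485×(0.42 − 0.493)/(8.314×310) = -5.466, so Q = 0.00423.
With Q = [Mn²⁺]/[Zn²⁺] and the known concentrations, [Mn²⁺] in the numerator gives [Mn²⁺] = 1.2 × 10^-4 M.

1.2 × 10^-4 M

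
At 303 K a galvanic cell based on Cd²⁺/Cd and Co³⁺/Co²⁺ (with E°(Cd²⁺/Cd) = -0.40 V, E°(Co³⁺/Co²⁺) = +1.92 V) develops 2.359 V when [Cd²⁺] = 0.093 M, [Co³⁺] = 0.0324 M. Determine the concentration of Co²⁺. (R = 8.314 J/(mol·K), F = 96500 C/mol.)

0.024 M

From the Nernst equation, ln Q = nF(E° − E)/RT = 2×96500×(2.32 − 2.359)/(8.314×303) = -2.988, so Q = 0.0504.
With Q = [Cd²⁺]·[Co²⁺]^2/[Co³⁺]^2 and the known concentrations, [Co²⁺]^2 in the numerator gives [Co²⁺] = 0.024 M.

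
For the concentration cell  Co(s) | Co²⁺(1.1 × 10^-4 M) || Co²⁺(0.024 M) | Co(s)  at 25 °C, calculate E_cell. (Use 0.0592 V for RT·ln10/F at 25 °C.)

0.069 V

Both half-cells are Co²⁺/Co, so E°_cell = 0. The concentrated side is the cathode; the cell reaction moves Co²⁺ from high to low concentration with n = 2.
Q = [Co²⁺]_dilute/[Co²⁺]_conc = 1.1 × 10^-4/0.024 = 0.00458.
E = 0 − (0.0592/2) log Q = −(0.0592/2)(-2.339) = 0.0692 V.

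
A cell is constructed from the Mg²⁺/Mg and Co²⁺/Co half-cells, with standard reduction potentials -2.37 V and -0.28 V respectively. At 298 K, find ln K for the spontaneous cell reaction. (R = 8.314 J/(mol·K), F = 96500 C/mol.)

ln K = 162.8

E°_cell = -0.28 − (-2.37) = 2.09 V, with n = 2 electrons transferred.
At equilibrium E = 0, so the Nernst equation gives ln K = nFE°/RT = (2)(96500)(2.09)/((8.314)(298)) = 162.81.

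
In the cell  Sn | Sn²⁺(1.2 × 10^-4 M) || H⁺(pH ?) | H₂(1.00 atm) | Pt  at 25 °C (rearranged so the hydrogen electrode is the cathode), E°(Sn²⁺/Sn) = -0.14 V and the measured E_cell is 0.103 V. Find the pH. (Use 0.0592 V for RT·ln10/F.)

pH = 2.59

E°_cell = 0.14 V and n = 2.
log Q = n(E° − E)/0.0592 = 2×(0.14 − 0.103)/0.0592 = 1.250.
With Q = [Sn²⁺]·P(H₂) / [H⁺]^2, solving for [H⁺] gives log[H⁺] = -2.585, so pH = 2.59.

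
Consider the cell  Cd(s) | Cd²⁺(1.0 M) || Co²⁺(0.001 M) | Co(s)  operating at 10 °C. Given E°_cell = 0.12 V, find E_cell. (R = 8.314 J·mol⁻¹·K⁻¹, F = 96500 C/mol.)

Balancing electrons gives n = 2; the reaction quotient is Q = [Cd²⁺]/[Co²⁺] = 1000.
E = E° − (RT/nF) ln Q = 0.12 − (8.314×283)/(2×96500) × (6.908) = 0.120 − 0.084 = 0.036 V.

0.036 V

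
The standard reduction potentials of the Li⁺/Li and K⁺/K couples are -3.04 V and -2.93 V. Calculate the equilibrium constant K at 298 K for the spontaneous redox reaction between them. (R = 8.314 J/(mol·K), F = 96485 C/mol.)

E°_cell = -2.93 − (-3.04) = 0.11 V, with n = 1 electron transferred.
At equilibrium E = 0, so the Nernst equation gives ln K = nFE°/RT = (1)(96485)(0.11)/((8.314)(298)) = 4.28.
K = e^4.28 = 73.

73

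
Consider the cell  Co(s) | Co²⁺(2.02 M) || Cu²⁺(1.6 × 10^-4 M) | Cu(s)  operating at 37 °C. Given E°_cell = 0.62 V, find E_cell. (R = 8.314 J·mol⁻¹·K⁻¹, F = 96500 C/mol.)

Balancing electrons gives n = 2; the reaction quotient is Q = [Co²⁺]/[Cu²⁺] = 1.26 × 10^4.
E = E° − (RT/nF) ln Q = 0.62 − (8.314×310)/(2×96500) × (9.443) = 0.620 − 0.126 = 0.494 V.

0.494 V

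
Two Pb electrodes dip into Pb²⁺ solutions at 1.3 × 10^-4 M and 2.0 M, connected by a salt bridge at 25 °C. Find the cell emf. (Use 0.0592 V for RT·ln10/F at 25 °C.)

Both half-cells are Pb²⁺/Pb, so E°_cell = 0. The concentrated side is the cathode; the cell reaction moves Pb²⁺ from high to low concentration with n = 2.
Q = [Pb²⁺]_dilute/[Pb²⁺]_conc = 1.3 × 10^-4/2.0 = 6.5 × 10^-5.
E = 0 − (0.0592/2) log Q = −(0.0592/2)(-4.187) = 0.1239 V.

0.12 V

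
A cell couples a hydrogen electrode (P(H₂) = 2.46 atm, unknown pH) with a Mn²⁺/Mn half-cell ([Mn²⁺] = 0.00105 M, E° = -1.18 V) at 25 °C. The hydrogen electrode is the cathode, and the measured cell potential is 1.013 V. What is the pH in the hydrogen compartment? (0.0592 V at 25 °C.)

pH = 4.11

E°_cell = 1.18 V and n = 2.
log Q = n(E° − E)/0.0592 = 2×(1.18 − 1.013)/0.0592 = 5.642.
With Q = [Mn²⁺]·P(H₂) / [H⁺]^2, solving for [H⁺] gives log[H⁺] = -4.115, so pH = 4.11.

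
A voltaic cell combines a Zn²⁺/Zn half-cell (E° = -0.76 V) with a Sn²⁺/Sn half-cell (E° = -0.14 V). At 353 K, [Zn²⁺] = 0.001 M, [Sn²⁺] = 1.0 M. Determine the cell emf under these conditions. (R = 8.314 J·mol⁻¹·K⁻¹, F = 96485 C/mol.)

The Sn²⁺/Sn couple has the higher reduction potential and acts as the cathode, so E°_cell = -0.14 − (-0.76) = 0.62 V.
Balancing electrons gives n = 2; the reaction quotient is Q = [Zn²⁺]/[Sn²⁺] = 0.00100.
E = E° − (RT/nF) ln Q = 0.62 − (8.314×353)/(2×96485) × (-6.908) = 0.620 + 0.105 = 0.725 V.

0.725 V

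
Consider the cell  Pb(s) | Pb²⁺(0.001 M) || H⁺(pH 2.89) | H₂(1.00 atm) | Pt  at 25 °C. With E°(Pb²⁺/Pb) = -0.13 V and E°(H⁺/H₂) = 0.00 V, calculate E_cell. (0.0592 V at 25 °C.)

The hydrogen couple is the cathode, so E°_cell = 0.13 V; n = 2.
[H⁺] = 10^(−2.89) = 0.0013 M, and Q = [Pb²⁺]·P(H₂) / [H⁺]^2 = 603.
E = E° − (0.0592/2) log Q = 0.13 − (0.0592/2)(2.780) = 0.048 V.

0.048 V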